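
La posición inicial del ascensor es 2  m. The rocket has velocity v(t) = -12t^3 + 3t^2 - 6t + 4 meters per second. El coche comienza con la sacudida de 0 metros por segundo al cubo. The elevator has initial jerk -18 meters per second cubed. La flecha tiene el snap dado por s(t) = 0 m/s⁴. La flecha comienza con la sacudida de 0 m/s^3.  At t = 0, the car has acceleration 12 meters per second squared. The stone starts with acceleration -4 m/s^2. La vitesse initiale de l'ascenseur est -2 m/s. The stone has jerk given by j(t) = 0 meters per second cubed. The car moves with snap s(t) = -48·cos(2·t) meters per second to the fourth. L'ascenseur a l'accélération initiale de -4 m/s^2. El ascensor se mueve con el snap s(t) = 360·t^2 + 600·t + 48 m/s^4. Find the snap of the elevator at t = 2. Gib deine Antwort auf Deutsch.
Wir haben den Snap s(t) = 360·t^2 + 600·t + 48. Durch Einsetzen von t = 2: s(2) = 2688.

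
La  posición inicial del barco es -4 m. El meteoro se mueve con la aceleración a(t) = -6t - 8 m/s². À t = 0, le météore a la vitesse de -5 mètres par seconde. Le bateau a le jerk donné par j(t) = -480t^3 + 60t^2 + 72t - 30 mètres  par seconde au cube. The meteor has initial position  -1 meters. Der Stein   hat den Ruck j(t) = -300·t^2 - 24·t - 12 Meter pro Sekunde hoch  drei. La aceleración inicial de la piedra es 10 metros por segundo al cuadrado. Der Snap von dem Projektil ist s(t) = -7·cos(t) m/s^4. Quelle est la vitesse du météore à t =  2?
Nous devons trouver l'intégrale de notre équation de l'accélération a(t) = -6·t - 8 1 fois. En intégrant l'accélération et en utilisant la condition initiale v(0) = -5, nous obtenons v(t) = -3·t^2 - 8·t - 5. De l'équation de la vitesse v(t) = -3·t^2 - 8·t - 5, nous substituons t = 2 pour obtenir v = -33.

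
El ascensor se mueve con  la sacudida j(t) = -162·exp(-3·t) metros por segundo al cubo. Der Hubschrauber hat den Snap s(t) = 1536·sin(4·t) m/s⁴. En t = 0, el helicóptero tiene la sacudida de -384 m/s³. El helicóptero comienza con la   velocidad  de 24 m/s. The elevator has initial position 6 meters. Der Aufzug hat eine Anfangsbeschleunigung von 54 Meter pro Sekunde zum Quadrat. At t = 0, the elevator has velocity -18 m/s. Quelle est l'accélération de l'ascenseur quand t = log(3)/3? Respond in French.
Nous devons trouver l'intégrale de notre équation du jerk j(t) = -162·exp(-3·t) 1 fois. La primitive du jerk est l'accélération. En utilisant a(0) = 54, nous obtenons a(t) = 54·exp(-3·t). En utilisant a(t) = 54·exp(-3·t) et en substituant t = log(3)/3, nous trouvons a = 18.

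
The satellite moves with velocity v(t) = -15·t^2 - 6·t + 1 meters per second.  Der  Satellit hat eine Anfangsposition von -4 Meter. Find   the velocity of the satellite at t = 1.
From the given velocity equation v(t) = -15·t^2 - 6·t + 1, we substitute t = 1 to get v = -20.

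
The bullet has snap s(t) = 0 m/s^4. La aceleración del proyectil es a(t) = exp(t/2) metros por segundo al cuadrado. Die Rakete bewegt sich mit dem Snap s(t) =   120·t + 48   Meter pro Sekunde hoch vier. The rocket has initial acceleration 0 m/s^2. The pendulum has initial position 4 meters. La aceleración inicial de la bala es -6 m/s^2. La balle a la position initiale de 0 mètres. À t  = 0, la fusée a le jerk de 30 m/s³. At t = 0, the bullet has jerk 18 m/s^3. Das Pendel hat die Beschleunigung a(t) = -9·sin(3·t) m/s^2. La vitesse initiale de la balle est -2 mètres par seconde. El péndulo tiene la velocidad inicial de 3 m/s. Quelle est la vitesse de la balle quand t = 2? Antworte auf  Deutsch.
Wir müssen das Integral unserer Gleichung für den Snap s(t) = 0 3-mal finden. Das Integral von dem Snap ist der Ruck. Mit j(0) = 18 erhalten wir j(t) = 18. Das Integral von dem Ruck ist die Beschleunigung. Mit a(0) = -6 erhalten wir a(t) = 18·t - 6. Das Integral von der Beschleunigung ist die Geschwindigkeit. Mit v(0) = -2 erhalten wir v(t) = 9·t^2 - 6·t - 2. Wir haben die Geschwindigkeit v(t) = 9·t^2 - 6·t - 2. Durch Einsetzen von t = 2: v(2) = 22.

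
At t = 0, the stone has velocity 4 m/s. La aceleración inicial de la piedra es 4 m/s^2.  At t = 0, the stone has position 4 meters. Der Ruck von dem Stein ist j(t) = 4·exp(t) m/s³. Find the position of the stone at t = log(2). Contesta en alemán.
Wir müssen das Integral unserer Gleichung für den Ruck j(t) = 4·exp(t) 3-mal finden. Das Integral von dem Ruck, mit a(0) = 4, ergibt die Beschleunigung: a(t) = 4·exp(t). Durch Integration von der Beschleunigung und Verwendung der Anfangsbedingung v(0) = 4, erhalten wir v(t) = 4·exp(t). Die Stammfunktion von der Geschwindigkeit ist die Position. Mit x(0) = 4 erhalten wir x(t) = 4·exp(t). Wir haben die Position x(t) = 4·exp(t). Durch Einsetzen von t = log(2): x(log(2)) = 8.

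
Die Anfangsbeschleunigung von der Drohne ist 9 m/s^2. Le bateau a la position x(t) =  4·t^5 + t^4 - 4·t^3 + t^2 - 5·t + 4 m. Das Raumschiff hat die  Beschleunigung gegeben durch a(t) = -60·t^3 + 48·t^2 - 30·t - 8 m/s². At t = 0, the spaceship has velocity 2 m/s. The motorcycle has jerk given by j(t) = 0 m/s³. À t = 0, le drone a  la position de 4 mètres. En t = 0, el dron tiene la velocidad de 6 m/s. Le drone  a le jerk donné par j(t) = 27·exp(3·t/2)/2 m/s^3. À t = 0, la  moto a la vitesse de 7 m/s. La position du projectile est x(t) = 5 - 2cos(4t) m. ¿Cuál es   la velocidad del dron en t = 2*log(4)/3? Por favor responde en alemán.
Ausgehend von dem Ruck j(t) = 27·exp(3·t/2)/2, nehmen wir 2 Stammfunktionen. Die Stammfunktion von dem Ruck, mit a(0) = 9, ergibt die Beschleunigung: a(t) = 9·exp(3·t/2). Mit ∫a(t)dt und Anwendung von v(0) = 6, finden wir v(t) = 6·exp(3·t/2). Wir haben die Geschwindigkeit v(t) = 6·exp(3·t/2). Durch Einsetzen von t = 2*log(4)/3: v(2*log(4)/3) = 24.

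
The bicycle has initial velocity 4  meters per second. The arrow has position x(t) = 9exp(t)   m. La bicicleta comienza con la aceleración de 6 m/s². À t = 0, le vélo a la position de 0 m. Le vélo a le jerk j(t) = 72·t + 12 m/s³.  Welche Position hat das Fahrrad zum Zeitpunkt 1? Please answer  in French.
Pour résoudre ceci, nous devons prendre 3 intégrales de notre équation du jerk j(t) = 72·t + 12. L'intégrale du jerk est l'accélération. En utilisant a(0) = 6, nous obtenons a(t) = 36·t^2 + 12·t + 6. En intégrant l'accélération et en utilisant la condition initiale v(0) = 4, nous obtenons v(t) = 12·t^3 + 6·t^2 + 6·t + 4. En prenant ∫v(t)dt et en appliquant x(0) = 0, nous trouvons x(t) = 3·t^4 + 2·t^3 + 3·t^2 + 4·t. De l'équation de la position x(t) = 3·t^4 + 2·t^3 + 3·t^2 + 4·t, nous substituons t = 1 pour obtenir x = 12.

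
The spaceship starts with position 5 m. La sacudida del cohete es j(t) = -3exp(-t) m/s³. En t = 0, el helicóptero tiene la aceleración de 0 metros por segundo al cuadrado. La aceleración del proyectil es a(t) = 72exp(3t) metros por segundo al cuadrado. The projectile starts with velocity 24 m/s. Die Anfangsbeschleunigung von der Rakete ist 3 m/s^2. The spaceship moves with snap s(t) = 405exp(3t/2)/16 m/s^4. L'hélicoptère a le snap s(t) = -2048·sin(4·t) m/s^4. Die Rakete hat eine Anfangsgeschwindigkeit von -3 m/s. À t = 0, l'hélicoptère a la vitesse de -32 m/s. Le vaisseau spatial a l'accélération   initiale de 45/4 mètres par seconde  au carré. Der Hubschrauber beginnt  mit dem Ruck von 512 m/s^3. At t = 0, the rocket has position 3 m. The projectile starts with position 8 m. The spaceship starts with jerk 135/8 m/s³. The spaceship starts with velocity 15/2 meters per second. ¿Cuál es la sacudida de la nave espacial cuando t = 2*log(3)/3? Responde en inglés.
We must find the integral of our snap equation s(t) = 405·exp(3·t/2)/16 1 time. The antiderivative of snap, with j(0) = 135/8, gives jerk: j(t) = 135·exp(3·t/2)/8. From the given jerk equation j(t) = 135·exp(3·t/2)/8, we substitute t = 2*log(3)/3 to get j = 405/8.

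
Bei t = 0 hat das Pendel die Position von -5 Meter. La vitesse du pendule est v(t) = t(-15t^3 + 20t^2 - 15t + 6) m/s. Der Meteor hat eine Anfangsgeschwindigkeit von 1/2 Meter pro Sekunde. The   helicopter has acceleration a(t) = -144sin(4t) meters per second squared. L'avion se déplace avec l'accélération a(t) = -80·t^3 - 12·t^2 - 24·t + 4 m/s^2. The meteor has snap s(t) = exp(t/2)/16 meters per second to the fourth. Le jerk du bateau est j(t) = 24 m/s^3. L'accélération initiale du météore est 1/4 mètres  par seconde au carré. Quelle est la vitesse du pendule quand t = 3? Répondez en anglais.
Using v(t) = t·(-15·t^3 + 20·t^2 - 15·t + 6) and substituting t = 3, we find v = -792.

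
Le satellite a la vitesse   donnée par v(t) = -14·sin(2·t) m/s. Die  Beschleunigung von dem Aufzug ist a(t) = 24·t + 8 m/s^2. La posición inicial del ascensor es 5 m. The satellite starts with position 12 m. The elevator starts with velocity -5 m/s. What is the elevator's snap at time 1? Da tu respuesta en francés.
En partant de l'accélération a(t) = 24·t + 8, nous prenons 2 dérivées. En dérivant l'accélération, nous obtenons le jerk: j(t) = 24. En prenant d/dt de j(t), nous trouvons s(t) = 0. De l'équation du snap s(t) = 0, nous substituons t = 1 pour obtenir s = 0.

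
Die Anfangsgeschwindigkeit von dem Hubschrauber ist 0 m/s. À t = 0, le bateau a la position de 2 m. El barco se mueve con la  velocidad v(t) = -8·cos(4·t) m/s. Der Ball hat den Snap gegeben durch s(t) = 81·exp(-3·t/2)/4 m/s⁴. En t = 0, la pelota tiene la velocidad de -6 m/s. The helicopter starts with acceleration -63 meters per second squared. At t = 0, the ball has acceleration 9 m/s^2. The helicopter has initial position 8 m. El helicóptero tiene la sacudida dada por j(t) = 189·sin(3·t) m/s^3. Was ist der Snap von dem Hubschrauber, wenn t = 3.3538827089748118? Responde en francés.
Nous devons dériver notre équation du jerk j(t) = 189·sin(3·t) 1 fois. La dérivée du jerk donne le snap: s(t) = 567·cos(3·t). Nous avons le snap s(t) = 567·cos(3·t). En substituant t = 3.3538827089748118: s(3.3538827089748118) = -455.845857930749.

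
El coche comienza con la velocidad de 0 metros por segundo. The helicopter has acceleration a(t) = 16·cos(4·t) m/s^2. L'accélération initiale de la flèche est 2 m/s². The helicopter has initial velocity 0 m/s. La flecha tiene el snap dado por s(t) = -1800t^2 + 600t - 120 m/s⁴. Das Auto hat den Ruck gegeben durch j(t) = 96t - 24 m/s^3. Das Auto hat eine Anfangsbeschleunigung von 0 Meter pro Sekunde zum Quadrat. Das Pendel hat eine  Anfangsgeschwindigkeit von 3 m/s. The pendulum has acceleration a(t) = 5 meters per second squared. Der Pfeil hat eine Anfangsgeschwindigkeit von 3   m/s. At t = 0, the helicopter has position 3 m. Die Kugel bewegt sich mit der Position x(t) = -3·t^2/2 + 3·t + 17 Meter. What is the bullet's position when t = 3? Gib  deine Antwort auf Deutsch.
Wir haben die Position x(t) = -3·t^2/2 + 3·t + 17. Durch Einsetzen von t = 3: x(3) = 25/2.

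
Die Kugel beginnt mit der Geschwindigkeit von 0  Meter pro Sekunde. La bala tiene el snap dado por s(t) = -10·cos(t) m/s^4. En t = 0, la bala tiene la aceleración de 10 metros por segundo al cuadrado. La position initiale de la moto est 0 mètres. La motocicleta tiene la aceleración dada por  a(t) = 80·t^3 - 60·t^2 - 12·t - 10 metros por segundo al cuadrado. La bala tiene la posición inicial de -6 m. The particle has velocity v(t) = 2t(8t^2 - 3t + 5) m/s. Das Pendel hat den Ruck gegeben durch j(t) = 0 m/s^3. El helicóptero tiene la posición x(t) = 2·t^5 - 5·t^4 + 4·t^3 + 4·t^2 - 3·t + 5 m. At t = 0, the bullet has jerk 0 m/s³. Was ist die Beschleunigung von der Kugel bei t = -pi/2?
Wir müssen unsere Gleichung für den Snap s(t) = -10·cos(t) 2-mal integrieren. Durch Integration von dem Snap und Verwendung der Anfangsbedingung j(0) = 0, erhalten wir j(t) = -10·sin(t). Die Stammfunktion von dem Ruck ist die Beschleunigung. Mit a(0) = 10 erhalten wir a(t) = 10·cos(t). Mit a(t) = 10·cos(t) und Einsetzen von t = -pi/2, finden wir a = 0.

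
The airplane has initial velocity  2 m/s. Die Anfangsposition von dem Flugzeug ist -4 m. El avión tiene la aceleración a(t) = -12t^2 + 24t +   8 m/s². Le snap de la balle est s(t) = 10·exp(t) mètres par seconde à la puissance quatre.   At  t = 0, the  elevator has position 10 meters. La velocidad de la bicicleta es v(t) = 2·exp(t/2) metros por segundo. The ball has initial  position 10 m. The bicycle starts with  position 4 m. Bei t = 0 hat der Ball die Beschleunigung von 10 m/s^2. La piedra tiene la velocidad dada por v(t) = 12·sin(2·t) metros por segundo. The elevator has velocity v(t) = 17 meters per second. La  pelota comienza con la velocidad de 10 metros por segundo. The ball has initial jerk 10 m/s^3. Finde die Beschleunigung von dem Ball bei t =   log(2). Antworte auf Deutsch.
Ausgehend von dem Snap s(t) = 10·exp(t), nehmen wir 2 Stammfunktionen. Die Stammfunktion von dem Snap, mit j(0) = 10, ergibt den Ruck: j(t) = 10·exp(t). Durch Integration von dem Ruck und Verwendung der Anfangsbedingung a(0) = 10, erhalten wir a(t) = 10·exp(t). Mit a(t) = 10·exp(t) und Einsetzen von t = log(2), finden wir a = 20.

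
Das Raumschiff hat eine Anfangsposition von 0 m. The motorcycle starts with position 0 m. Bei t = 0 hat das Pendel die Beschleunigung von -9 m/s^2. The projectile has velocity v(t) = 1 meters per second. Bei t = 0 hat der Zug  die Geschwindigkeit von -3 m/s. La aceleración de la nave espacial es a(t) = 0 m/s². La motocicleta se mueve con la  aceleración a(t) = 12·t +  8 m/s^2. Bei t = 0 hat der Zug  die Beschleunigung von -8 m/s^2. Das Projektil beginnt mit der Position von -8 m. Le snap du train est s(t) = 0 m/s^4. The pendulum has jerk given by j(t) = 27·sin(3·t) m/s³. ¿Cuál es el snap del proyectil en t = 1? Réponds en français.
En partant de la vitesse v(t) = 1, nous prenons 3 dérivées. En prenant d/dt de v(t), nous trouvons a(t) = 0. En prenant d/dt de a(t), nous trouvons j(t) = 0. La dérivée du jerk donne le snap: s(t) = 0. En utilisant s(t) = 0 et en substituant t = 1, nous trouvons s = 0.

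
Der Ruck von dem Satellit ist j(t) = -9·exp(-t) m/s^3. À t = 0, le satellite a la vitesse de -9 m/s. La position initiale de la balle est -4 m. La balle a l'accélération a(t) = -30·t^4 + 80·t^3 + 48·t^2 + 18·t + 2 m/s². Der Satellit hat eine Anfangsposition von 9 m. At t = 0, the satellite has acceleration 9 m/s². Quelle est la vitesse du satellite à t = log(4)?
En partant du jerk j(t) = -9·exp(-t), nous prenons 2 intégrales. L'intégrale du jerk, avec a(0) = 9, donne l'accélération: a(t) = 9·exp(-t). L'intégrale de l'accélération est la vitesse. En utilisant v(0) = -9, nous obtenons v(t) = -9·exp(-t). Nous avons la vitesse v(t) = -9·exp(-t). En substituant t = log(4): v(log(4)) = -9/4.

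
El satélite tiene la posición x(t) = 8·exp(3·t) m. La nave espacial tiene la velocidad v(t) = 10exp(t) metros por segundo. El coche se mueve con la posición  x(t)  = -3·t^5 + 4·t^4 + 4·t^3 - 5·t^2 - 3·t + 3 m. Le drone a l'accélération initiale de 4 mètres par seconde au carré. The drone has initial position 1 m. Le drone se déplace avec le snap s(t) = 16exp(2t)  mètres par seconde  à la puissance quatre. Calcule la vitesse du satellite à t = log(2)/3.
Nous devons dériver notre équation de la position x(t) = 8·exp(3·t) 1 fois. En dérivant la position, nous obtenons la vitesse: v(t) = 24·exp(3·t). Nous avons la vitesse v(t) = 24·exp(3·t). En substituant t = log(2)/3: v(log(2)/3) = 48.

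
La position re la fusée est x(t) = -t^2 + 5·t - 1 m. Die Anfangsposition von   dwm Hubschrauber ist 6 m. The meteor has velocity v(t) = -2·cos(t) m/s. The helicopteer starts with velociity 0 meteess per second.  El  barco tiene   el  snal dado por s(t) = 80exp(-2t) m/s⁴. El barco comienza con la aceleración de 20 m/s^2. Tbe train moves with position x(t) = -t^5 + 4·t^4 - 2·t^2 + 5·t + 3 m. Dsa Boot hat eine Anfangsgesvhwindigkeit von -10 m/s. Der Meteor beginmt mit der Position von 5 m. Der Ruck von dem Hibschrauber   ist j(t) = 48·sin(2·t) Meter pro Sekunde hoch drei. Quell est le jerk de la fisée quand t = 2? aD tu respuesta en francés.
En partant de la position x(t) = -t^2 + 5·t - 1, nous prenons 3 dérivées. En dérivant la position, nous obtenons la vitesse: v(t) = 5 - 2·t. La dérivée de la vitesse donne l'accélération: a(t) = -2. En prenant d/dt de a(t), nous trouvons j(t) = 0. De l'équation du jerk j(t) = 0, nous substituons t = 2 pour obtenir j = 0.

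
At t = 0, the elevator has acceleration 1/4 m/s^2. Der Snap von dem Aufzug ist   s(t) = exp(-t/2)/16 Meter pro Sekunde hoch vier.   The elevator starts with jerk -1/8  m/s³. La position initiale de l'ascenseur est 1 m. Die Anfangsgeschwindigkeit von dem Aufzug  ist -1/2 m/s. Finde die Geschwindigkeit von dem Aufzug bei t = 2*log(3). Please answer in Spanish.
Partiendo del snap s(t) = exp(-t/2)/16, tomamos 3 integrales. La antiderivada del snap, con j(0) = -1/8, da la sacudida: j(t) = -exp(-t/2)/8. La integral de la sacudida es la aceleración. Usando a(0) = 1/4, obtenemos a(t) = exp(-t/2)/4. La integral de la aceleración, con v(0) = -1/2, da la velocidad: v(t) = -exp(-t/2)/2. Usando v(t) = -exp(-t/2)/2 y sustituyendo t = 2*log(3), encontramos v = -1/6.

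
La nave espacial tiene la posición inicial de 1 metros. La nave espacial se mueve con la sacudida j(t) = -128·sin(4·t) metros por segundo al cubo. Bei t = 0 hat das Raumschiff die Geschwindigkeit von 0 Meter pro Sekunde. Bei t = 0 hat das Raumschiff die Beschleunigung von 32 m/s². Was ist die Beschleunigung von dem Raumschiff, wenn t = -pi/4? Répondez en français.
En partant du jerk j(t) = -128·sin(4·t), nous prenons 1 intégrale. En intégrant le jerk et en utilisant la condition initiale a(0) = 32, nous obtenons a(t) = 32·cos(4·t). Nous avons l'accélération a(t) = 32·cos(4·t). En substituant t = -pi/4: a(-pi/4) = -32.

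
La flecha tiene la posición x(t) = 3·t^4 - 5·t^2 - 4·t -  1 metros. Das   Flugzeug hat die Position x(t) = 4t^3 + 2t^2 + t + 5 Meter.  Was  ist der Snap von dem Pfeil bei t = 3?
Ausgehend von der Position x(t) = 3·t^4 - 5·t^2 - 4·t - 1, nehmen wir 4 Ableitungen. Die Ableitung von der Position ergibt die Geschwindigkeit: v(t) = 12·t^3 - 10·t - 4. Die Ableitung von der Geschwindigkeit ergibt die Beschleunigung: a(t) = 36·t^2 - 10. Durch Ableiten von der Beschleunigung erhalten wir den Ruck: j(t) = 72·t. Mit d/dt von j(t) finden wir s(t) = 72. Wir haben den Snap s(t) = 72. Durch Einsetzen von t = 3: s(3) = 72.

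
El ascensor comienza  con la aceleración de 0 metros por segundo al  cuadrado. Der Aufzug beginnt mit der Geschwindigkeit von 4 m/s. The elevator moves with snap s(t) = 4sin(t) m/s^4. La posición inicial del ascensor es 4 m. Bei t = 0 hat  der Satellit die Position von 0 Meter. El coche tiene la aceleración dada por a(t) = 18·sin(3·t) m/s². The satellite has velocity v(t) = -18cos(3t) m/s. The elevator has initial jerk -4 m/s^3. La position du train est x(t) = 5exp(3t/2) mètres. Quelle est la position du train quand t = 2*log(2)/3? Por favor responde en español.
Usando x(t) = 5·exp(3·t/2) y sustituyendo t = 2*log(2)/3, encontramos x = 10.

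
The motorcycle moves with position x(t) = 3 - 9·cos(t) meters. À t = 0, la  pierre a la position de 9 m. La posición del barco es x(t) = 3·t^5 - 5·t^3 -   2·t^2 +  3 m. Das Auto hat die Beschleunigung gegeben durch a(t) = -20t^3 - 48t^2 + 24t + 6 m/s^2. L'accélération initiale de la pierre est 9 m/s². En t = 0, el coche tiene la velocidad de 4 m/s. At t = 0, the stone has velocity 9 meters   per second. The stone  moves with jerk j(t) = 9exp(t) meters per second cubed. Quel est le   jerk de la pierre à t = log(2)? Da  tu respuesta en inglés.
Using j(t) = 9·exp(t) and substituting t = log(2), we find j = 18.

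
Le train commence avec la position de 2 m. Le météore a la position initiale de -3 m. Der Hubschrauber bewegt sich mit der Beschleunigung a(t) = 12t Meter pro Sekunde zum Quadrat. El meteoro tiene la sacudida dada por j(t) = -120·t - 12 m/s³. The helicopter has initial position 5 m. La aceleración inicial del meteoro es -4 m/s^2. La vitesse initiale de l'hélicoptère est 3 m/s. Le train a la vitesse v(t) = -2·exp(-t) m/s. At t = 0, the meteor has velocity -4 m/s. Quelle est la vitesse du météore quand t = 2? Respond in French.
Nous devons trouver l'intégrale de notre équation du jerk j(t) = -120·t - 12 2 fois. La primitive du jerk, avec a(0) = -4, donne l'accélération: a(t) = -60·t^2 - 12·t - 4. La primitive de l'accélération est la vitesse. En utilisant v(0) = -4, nous obtenons v(t) = -20·t^3 - 6·t^2 - 4·t - 4. Nous avons la vitesse v(t) = -20·t^3 - 6·t^2 - 4·t - 4. En substituant t = 2: v(2) = -196.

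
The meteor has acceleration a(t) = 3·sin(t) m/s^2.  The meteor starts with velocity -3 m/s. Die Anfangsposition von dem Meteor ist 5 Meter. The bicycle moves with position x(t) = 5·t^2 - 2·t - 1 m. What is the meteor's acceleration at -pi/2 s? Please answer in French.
Nous avons l'accélération a(t) = 3·sin(t). En substituant t = -pi/2: a(-pi/2) = -3.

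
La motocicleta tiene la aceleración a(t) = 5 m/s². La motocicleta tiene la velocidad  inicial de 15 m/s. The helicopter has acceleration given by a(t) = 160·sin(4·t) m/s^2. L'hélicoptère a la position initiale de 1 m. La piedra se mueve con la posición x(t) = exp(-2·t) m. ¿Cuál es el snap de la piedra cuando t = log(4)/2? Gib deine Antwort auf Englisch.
Starting from position x(t) = exp(-2·t), we take 4 derivatives. Differentiating position, we get velocity: v(t) = -2·exp(-2·t). Taking d/dt of v(t), we find a(t) = 4·exp(-2·t). Differentiating acceleration, we get jerk: j(t) = -8·exp(-2·t). The derivative of jerk gives snap: s(t) = 16·exp(-2·t). Using s(t) = 16·exp(-2·t) and substituting t = log(4)/2, we find s = 4.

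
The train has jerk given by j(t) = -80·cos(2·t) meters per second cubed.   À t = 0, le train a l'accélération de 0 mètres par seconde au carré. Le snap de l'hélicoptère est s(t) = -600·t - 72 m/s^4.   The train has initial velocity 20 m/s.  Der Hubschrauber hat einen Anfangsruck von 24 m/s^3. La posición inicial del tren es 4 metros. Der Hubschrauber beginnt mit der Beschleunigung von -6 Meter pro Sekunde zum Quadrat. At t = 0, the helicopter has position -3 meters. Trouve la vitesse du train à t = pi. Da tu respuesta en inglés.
To solve this, we need to take 2 antiderivatives of our jerk equation j(t) = -80·cos(2·t). The antiderivative of jerk is acceleration. Using a(0) = 0, we get a(t) = -40·sin(2·t). Finding the integral of a(t) and using v(0) = 20: v(t) = 20·cos(2·t). From the given velocity equation v(t) = 20·cos(2·t), we substitute t = pi to get v = 20.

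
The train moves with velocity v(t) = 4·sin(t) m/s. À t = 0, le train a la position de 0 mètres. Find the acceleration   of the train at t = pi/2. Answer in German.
Um dies zu lösen, müssen wir 1 Ableitung unserer Gleichung für die Geschwindigkeit v(t) = 4·sin(t) nehmen. Mit d/dt von v(t) finden wir a(t) = 4·cos(t). Mit a(t) = 4·cos(t) und Einsetzen von t = pi/2, finden wir a = 0.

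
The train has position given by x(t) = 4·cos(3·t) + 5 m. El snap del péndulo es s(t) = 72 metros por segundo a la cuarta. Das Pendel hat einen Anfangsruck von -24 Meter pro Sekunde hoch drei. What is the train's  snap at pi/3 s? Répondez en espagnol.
Para resolver esto, necesitamos tomar 4 derivadas de nuestra ecuación de la posición x(t) = 4·cos(3·t) + 5. La derivada de la posición da la velocidad: v(t) = -12·sin(3·t). Tomando d/dt de v(t), encontramos a(t) = -36·cos(3·t). La derivada de la aceleración da la sacudida: j(t) = 108·sin(3·t). La derivada de la sacudida da el snap: s(t) = 324·cos(3·t). Usando s(t) = 324·cos(3·t) y sustituyendo t = pi/3, encontramos s = -324.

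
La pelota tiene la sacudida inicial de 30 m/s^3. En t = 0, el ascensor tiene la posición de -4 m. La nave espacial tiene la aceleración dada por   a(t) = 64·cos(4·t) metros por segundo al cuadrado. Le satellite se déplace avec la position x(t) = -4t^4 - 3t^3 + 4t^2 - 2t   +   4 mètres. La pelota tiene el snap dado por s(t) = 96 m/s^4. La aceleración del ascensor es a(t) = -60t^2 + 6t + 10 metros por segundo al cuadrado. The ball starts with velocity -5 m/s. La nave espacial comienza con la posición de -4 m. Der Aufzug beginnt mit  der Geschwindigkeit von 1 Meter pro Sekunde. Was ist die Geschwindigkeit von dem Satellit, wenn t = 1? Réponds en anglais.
To solve this, we need to take 1 derivative of our position equation x(t) = -4·t^4 - 3·t^3 + 4·t^2 - 2·t + 4. The derivative of position gives velocity: v(t) = -16·t^3 - 9·t^2 + 8·t - 2. We have velocity v(t) = -16·t^3 - 9·t^2 + 8·t - 2. Substituting t = 1: v(1) = -19.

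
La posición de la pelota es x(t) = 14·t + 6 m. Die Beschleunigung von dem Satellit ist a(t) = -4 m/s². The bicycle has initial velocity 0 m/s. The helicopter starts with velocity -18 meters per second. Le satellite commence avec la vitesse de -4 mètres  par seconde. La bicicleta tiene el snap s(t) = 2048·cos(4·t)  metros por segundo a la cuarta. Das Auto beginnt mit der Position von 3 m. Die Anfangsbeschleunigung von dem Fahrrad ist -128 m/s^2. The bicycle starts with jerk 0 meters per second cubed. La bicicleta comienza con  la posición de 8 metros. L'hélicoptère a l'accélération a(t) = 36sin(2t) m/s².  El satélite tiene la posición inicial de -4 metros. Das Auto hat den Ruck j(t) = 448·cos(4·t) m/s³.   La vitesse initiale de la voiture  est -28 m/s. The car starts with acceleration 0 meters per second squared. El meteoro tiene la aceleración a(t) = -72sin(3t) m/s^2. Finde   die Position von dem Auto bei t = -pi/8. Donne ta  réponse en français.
En partant du jerk j(t) = 448·cos(4·t), nous prenons 3 intégrales. La primitive du jerk est l'accélération. En utilisant a(0) = 0, nous obtenons a(t) = 112·sin(4·t). L'intégrale de l'accélération est la vitesse. En utilisant v(0) = -28, nous obtenons v(t) = -28·cos(4·t). En prenant ∫v(t)dt et en appliquant x(0) = 3, nous trouvons x(t) = 3 - 7·sin(4·t). De l'équation de la position x(t) = 3 - 7·sin(4·t), nous substituons t = -pi/8 pour obtenir x = 10.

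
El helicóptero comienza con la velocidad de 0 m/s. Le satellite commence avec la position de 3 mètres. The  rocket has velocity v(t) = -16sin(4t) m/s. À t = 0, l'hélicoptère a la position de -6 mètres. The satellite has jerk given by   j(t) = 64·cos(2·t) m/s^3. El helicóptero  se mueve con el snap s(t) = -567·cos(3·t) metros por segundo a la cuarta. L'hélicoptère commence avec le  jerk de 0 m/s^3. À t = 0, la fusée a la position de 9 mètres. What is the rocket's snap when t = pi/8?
We must differentiate our velocity equation v(t) = -16·sin(4·t) 3 times. The derivative of velocity gives acceleration: a(t) = -64·cos(4·t). The derivative of acceleration gives jerk: j(t) = 256·sin(4·t). The derivative of jerk gives snap: s(t) = 1024·cos(4·t). From the given snap equation s(t) = 1024·cos(4·t), we substitute t = pi/8 to get s = 0.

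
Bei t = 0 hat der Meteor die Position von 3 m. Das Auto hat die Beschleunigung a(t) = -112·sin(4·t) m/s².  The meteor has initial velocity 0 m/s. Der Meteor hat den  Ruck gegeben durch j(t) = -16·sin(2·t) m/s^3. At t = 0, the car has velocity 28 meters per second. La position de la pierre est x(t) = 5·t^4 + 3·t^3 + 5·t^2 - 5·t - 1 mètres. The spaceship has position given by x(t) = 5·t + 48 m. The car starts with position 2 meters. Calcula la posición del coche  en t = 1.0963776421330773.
Debemos encontrar la integral de nuestra ecuación de la aceleración a(t) = -112·sin(4·t) 2 veces. La antiderivada de la aceleración es la velocidad. Usando v(0) = 28, obtenemos v(t) = 28·cos(4·t). Integrando la velocidad y usando la condición inicial x(0) = 2, obtenemos x(t) = 7·sin(4·t) + 2. Tenemos la posición x(t) = 7·sin(4·t) + 2. Sustituyendo t = 1.0963776421330773: x(1.0963776421330773) = -4.62934483049975.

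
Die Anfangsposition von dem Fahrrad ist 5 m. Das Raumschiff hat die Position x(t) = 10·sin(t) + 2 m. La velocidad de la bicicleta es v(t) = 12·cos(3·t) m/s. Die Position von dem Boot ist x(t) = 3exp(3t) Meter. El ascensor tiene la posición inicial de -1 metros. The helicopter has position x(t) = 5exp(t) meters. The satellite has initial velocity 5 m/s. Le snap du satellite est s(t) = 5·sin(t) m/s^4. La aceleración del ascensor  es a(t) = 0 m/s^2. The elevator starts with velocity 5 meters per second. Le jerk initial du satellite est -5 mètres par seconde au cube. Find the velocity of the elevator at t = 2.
We must find the antiderivative of our acceleration equation a(t) = 0 1 time. The antiderivative of acceleration, with v(0) = 5, gives velocity: v(t) = 5. Using v(t) = 5 and substituting t = 2, we find v = 5.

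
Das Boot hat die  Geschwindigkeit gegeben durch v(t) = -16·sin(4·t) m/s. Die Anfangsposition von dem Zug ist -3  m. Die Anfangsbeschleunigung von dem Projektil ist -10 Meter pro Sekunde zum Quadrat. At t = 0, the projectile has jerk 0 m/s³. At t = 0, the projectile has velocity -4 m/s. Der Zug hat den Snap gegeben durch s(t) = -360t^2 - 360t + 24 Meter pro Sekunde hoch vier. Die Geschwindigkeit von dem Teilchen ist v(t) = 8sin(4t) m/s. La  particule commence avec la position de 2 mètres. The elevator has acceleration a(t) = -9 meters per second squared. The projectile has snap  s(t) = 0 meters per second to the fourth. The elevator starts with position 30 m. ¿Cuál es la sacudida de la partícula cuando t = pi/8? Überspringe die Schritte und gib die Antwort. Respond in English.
j(pi/8) = -128.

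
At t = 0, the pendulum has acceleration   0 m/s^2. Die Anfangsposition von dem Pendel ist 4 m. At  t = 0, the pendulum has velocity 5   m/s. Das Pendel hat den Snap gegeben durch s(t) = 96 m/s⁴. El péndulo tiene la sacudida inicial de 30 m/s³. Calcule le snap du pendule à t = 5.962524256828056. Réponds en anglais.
From the given snap equation s(t) = 96, we substitute t = 5.962524256828056 to get s = 96.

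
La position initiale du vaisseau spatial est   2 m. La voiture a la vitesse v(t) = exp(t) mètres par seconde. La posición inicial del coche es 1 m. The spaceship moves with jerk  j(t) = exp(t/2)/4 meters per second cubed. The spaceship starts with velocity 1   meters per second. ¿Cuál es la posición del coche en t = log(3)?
Para resolver esto, necesitamos tomar 1 integral de nuestra ecuación de la velocidad v(t) = exp(t). La antiderivada de la velocidad es la posición. Usando x(0) = 1, obtenemos x(t) = exp(t). De la ecuación de la posición x(t) = exp(t), sustituimos t = log(3) para obtener x = 3.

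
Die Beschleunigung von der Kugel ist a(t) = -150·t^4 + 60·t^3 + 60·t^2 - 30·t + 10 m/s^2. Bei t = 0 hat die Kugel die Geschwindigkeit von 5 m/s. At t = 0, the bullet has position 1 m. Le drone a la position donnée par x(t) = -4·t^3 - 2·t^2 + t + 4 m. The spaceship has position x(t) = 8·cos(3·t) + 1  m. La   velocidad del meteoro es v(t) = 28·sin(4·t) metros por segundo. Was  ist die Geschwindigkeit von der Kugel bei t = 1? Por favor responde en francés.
En partant de l'accélération a(t) = -150·t^4 + 60·t^3 + 60·t^2 - 30·t + 10, nous prenons 1 primitive. L'intégrale de l'accélération est la vitesse. En utilisant v(0) = 5, nous obtenons v(t) = -30·t^5 + 15·t^4 + 20·t^3 - 15·t^2 + 10·t + 5. En utilisant v(t) = -30·t^5 + 15·t^4 + 20·t^3 - 15·t^2 + 10·t + 5 et en substituant t = 1, nous trouvons v = 5.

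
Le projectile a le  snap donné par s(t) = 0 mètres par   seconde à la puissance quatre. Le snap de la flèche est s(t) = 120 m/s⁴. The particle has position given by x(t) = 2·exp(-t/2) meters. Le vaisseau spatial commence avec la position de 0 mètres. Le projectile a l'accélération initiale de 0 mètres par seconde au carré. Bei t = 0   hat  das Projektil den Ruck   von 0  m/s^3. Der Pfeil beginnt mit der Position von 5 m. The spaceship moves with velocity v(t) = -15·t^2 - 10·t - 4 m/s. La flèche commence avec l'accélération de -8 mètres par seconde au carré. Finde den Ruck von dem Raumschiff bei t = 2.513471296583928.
Um dies zu lösen, müssen wir 2 Ableitungen unserer Gleichung für die Geschwindigkeit v(t) = -15·t^2 - 10·t - 4 nehmen. Mit d/dt von v(t) finden wir a(t) = -30·t - 10. Die Ableitung von der Beschleunigung ergibt den Ruck: j(t) = -30. Wir haben den Ruck j(t) = -30. Durch Einsetzen von t = 2.513471296583928: j(2.513471296583928) = -30.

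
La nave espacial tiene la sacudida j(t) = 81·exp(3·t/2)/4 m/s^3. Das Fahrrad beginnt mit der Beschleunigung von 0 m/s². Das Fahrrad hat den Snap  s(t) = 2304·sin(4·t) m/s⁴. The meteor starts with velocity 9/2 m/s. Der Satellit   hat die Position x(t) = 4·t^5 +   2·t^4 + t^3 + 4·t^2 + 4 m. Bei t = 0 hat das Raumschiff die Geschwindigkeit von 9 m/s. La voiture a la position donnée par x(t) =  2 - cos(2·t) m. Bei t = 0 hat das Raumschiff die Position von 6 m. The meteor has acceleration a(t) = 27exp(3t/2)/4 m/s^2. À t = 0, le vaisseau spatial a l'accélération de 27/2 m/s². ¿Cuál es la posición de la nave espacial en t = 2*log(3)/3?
Partiendo de la sacudida j(t) = 81·exp(3·t/2)/4, tomamos 3 antiderivadas. Tomando ∫j(t)dt y aplicando a(0) = 27/2, encontramos a(t) = 27·exp(3·t/2)/2. Integrando la aceleración y usando la condición inicial v(0) = 9, obtenemos v(t) = 9·exp(3·t/2). Tomando ∫v(t)dt y aplicando x(0) = 6, encontramos x(t) = 6·exp(3·t/2). Tenemos la posición x(t) = 6·exp(3·t/2). Sustituyendo t = 2*log(3)/3: x(2*log(3)/3) = 18.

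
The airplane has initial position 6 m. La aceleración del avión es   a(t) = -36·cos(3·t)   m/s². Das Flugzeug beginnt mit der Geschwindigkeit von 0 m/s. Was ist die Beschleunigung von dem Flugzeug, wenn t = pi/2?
Wir haben die Beschleunigung a(t) = -36·cos(3·t). Durch Einsetzen von t = pi/2: a(pi/2) = 0.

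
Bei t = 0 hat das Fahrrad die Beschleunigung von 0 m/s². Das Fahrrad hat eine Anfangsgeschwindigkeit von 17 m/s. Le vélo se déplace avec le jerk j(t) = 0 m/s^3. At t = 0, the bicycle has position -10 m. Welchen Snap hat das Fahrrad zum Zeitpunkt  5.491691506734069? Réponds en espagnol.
Para resolver esto, necesitamos tomar 1 derivada de nuestra ecuación de la sacudida j(t) = 0. Tomando d/dt de j(t), encontramos s(t) = 0. Usando s(t) = 0 y sustituyendo t = 5.491691506734069, encontramos s = 0.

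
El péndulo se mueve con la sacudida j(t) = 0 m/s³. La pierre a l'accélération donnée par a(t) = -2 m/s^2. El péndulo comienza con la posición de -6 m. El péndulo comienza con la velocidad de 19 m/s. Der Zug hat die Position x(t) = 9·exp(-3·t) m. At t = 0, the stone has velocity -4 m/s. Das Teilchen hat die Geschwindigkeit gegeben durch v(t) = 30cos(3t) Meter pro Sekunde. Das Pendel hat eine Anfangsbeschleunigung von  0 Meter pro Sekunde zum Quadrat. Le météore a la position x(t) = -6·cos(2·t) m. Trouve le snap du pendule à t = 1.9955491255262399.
Nous devons dériver notre équation du jerk j(t) = 0 1 fois. La dérivée du jerk donne le snap: s(t) = 0. De l'équation du snap s(t) = 0, nous substituons t = 1.9955491255262399 pour obtenir s = 0.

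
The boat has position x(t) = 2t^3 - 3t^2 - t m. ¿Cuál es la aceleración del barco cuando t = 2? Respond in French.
En partant de la position x(t) = 2·t^3 - 3·t^2 - t, nous prenons 2 dérivées. La dérivée de la position donne la vitesse: v(t) = 6·t^2 - 6·t - 1. En dérivant la vitesse, nous obtenons l'accélération: a(t) = 12·t - 6. Nous avons l'accélération a(t) = 12·t - 6. En substituant t = 2: a(2) = 18.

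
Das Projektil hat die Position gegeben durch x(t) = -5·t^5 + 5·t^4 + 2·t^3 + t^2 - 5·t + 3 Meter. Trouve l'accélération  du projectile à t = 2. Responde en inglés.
To solve this, we need to take 2 derivatives of our position equation x(t) = -5·t^5 + 5·t^4 + 2·t^3 + t^2 - 5·t + 3. Differentiating position, we get velocity: v(t) = -25·t^4 + 20·t^3 + 6·t^2 + 2·t - 5. Taking d/dt of v(t), we find a(t) = -100·t^3 + 60·t^2 + 12·t + 2. From the given acceleration equation a(t) = -100·t^3 + 60·t^2 + 12·t + 2, we substitute t = 2 to get a = -534.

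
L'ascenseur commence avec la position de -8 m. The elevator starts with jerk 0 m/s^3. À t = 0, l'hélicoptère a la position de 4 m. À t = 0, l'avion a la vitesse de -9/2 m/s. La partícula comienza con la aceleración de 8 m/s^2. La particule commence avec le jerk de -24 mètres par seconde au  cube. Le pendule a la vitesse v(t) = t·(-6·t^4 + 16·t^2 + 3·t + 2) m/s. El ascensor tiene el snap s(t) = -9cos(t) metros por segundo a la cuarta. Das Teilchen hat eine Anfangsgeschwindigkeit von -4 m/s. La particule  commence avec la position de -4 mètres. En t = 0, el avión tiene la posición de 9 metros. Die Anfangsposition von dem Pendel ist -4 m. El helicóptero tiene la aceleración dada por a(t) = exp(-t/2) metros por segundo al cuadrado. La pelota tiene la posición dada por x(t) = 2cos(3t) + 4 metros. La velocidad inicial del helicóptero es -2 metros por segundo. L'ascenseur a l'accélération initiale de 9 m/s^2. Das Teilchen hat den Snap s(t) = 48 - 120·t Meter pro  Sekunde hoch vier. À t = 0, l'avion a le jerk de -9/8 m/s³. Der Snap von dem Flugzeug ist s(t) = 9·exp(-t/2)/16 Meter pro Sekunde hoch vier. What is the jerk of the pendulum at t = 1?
To solve this, we need to take 2 derivatives of our velocity equation v(t) = t·(-6·t^4 + 16·t^2 + 3·t + 2). Differentiating velocity, we get acceleration: a(t) = -6·t^4 + 16·t^2 + t·(-24·t^3 + 32·t + 3) + 3·t + 2. Taking d/dt of a(t), we find j(t) = -48·t^3 + t·(32 - 72·t^2) + 64·t + 6. We have jerk j(t) = -48·t^3 + t·(32 - 72·t^2) + 64·t + 6. Substituting t = 1: j(1) = -18.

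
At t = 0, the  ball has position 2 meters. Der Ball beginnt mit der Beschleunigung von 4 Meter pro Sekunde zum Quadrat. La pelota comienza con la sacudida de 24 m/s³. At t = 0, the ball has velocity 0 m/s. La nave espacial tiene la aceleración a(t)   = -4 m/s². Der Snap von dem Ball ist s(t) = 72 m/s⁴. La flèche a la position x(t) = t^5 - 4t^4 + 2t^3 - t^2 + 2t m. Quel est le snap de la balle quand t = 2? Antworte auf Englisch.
We have snap s(t) = 72. Substituting t = 2: s(2) = 72.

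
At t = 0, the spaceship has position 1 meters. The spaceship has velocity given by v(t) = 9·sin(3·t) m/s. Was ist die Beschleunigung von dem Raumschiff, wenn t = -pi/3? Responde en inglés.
Starting from velocity v(t) = 9·sin(3·t), we take 1 derivative. Taking d/dt of v(t), we find a(t) = 27·cos(3·t). We have acceleration a(t) = 27·cos(3·t). Substituting t = -pi/3: a(-pi/3) = -27.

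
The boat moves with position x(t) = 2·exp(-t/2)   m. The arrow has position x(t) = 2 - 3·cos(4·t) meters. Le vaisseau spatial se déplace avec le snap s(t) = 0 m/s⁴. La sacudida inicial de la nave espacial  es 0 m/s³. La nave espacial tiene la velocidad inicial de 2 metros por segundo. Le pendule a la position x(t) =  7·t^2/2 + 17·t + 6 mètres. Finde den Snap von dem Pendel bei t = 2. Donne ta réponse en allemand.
Wir müssen unsere Gleichung für die Position x(t) = 7·t^2/2 + 17·t + 6 4-mal ableiten. Die Ableitung von der Position ergibt die Geschwindigkeit: v(t) = 7·t + 17. Durch Ableiten von der Geschwindigkeit erhalten wir die Beschleunigung: a(t) = 7. Durch Ableiten von der Beschleunigung erhalten wir den Ruck: j(t) = 0. Durch Ableiten von dem Ruck erhalten wir den Snap: s(t) = 0. Wir haben den Snap s(t) = 0. Durch Einsetzen von t = 2: s(2) = 0.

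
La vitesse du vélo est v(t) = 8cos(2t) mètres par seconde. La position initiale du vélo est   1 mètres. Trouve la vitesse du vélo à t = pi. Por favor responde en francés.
Nous avons la vitesse v(t) = 8·cos(2·t). En substituant t = pi: v(pi) = 8.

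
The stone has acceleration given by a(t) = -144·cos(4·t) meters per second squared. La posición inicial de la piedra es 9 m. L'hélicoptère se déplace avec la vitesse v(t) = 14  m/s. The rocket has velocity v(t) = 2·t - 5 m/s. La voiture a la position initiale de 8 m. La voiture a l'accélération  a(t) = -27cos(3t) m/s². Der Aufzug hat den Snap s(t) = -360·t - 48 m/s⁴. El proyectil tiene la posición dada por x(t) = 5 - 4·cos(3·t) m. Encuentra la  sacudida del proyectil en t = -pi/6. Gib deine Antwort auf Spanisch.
Para resolver esto, necesitamos tomar 3 derivadas de nuestra ecuación de la posición x(t) = 5 - 4·cos(3·t). Derivando la posición, obtenemos la velocidad: v(t) = 12·sin(3·t). La derivada de la velocidad da la aceleración: a(t) = 36·cos(3·t). La derivada de la aceleración da la sacudida: j(t) = -108·sin(3·t). De la ecuación de la sacudida j(t) = -108·sin(3·t), sustituimos t = -pi/6 para obtener j = 108.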